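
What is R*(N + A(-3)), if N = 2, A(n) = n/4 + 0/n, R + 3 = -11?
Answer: -35/2 ≈ -17.500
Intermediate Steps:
R = -14 (R = -3 - 11 = -14)
A(n) = n/4 (A(n) = n*(¼) + 0 = n/4 + 0 = n/4)
R*(N + A(-3)) = -14*(2 + (¼)*(-3)) = -14*(2 - ¾) = -14*5/4 = -35/2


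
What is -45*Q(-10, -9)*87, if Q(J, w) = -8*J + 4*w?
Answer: -172260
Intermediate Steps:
-45*Q(-10, -9)*87 = -45*(-8*(-10) + 4*(-9))*87 = -45*(80 - 36)*87 = -45*44*87 = -1980*87 = -172260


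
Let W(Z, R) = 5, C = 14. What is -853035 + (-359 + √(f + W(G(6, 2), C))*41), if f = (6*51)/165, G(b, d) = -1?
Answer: -853394 + 41*√20735/55 ≈ -8.5329e+5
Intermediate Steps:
f = 102/55 (f = 306*(1/165) = 102/55 ≈ 1.8545)
-853035 + (-359 + √(f + W(G(6, 2), C))*41) = -853035 + (-359 + √(102/55 + 5)*41) = -853035 + (-359 + √(377/55)*41) = -853035 + (-359 + (√20735/55)*41) = -853035 + (-359 + 41*√20735/55) = -853394 + 41*√20735/55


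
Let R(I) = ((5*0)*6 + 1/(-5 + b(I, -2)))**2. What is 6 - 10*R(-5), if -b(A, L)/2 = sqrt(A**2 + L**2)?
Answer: 48276/8281 + 200*sqrt(29)/8281 ≈ 5.9598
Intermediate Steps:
b(A, L) = -2*sqrt(A**2 + L**2)
R(I) = (-5 - 2*sqrt(4 + I**2))**(-2) (R(I) = ((5*0)*6 + 1/(-5 - 2*sqrt(I**2 + (-2)**2)))**2 = (0*6 + 1/(-5 - 2*sqrt(I**2 + 4)))**2 = (0 + 1/(-5 - 2*sqrt(4 + I**2)))**2 = (1/(-5 - 2*sqrt(4 + I**2)))**2 = (-5 - 2*sqrt(4 + I**2))**(-2))
6 - 10*R(-5) = 6 - 10/(5 + 2*sqrt(4 + (-5)**2))**2 = 6 - 10/(5 + 2*sqrt(4 + 25))**2 = 6 - 10/(5 + 2*sqrt(29))**2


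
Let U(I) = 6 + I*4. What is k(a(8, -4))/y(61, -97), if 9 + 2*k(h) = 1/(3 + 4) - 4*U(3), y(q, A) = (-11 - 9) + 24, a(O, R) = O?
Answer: -283/28 ≈ -10.107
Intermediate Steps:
U(I) = 6 + 4*I
y(q, A) = 4 (y(q, A) = -20 + 24 = 4)
k(h) = -283/7 (k(h) = -9/2 + (1/(3 + 4) - 4*(6 + 4*3))/2 = -9/2 + (1/7 - 4*(6 + 12))/2 = -9/2 + (1/7 - 4*18)/2 = -9/2 + (1/7 - 72)/2 = -9/2 + (1/2)*(-503/7) = -9/2 - 503/14 = -283/7)
k(a(8, -4))/y(61, -97) = -283/7/4 = -283/7*1/4 = -283/28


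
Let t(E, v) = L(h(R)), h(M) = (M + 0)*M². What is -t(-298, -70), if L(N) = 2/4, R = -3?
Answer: -½ ≈ -0.50000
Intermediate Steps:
h(M) = M³ (h(M) = M*M² = M³)
L(N) = ½ (L(N) = 2*(¼) = ½)
t(E, v) = ½
-t(-298, -70) = -1*½ = -½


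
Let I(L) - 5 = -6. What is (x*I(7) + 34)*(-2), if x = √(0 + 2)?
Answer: -68 + 2*√2 ≈ -65.172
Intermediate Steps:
x = √2 ≈ 1.4142
I(L) = -1 (I(L) = 5 - 6 = -1)
(x*I(7) + 34)*(-2) = (√2*(-1) + 34)*(-2) = (-√2 + 34)*(-2) = (34 - √2)*(-2) = -68 + 2*√2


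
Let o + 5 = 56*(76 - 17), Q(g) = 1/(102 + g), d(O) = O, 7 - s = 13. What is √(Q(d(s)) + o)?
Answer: √1900230/24 ≈ 57.437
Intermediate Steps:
s = -6 (s = 7 - 1*13 = 7 - 13 = -6)
o = 3299 (o = -5 + 56*(76 - 17) = -5 + 56*59 = -5 + 3304 = 3299)
√(Q(d(s)) + o) = √(1/(102 - 6) + 3299) = √(1/96 + 3299) = √(316705/96) = √1900230/24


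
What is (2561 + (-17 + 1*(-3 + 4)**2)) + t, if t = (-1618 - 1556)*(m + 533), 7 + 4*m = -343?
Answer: -1411472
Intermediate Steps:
m = -175/2 (m = -7/4 + (1/4)*(-343) = -7/4 - 343/4 = -175/2 ≈ -87.500)
t = -1414017 (t = (-1618 - 1556)*(-175/2 + 533) = -3174*891/2 = -1414017)
(2561 + (-17 + 1*(-3 + 4)**2)) + t = (2561 + (-17 + 1*(-3 + 4)**2)) - 1414017 = (2561 + (-17 + 1*1**2)) - 1414017 = (2561 + (-17 + 1*1)) - 1414017 = (2561 + (-17 + 1)) - 1414017 = (2561 - 16) - 1414017 = 2545 - 1414017 = -1411472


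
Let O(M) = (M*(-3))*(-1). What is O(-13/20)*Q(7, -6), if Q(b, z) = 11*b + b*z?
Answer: -273/4 ≈ -68.250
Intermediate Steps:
O(M) = 3*M (O(M) = -3*M*(-1) = 3*M)
O(-13/20)*Q(7, -6) = (3*(-13/20))*(7*(11 - 6)) = (3*(-13*1/20))*(7*5) = (3*(-13/20))*35 = -39/20*35 = -273/4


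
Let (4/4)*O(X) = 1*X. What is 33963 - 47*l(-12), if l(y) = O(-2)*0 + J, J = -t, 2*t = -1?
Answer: 67879/2 ≈ 33940.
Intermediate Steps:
t = -1/2 (t = (1/2)*(-1) = -1/2 ≈ -0.50000)
J = 1/2 (J = -1*(-1/2) = 1/2 ≈ 0.50000)
O(X) = X (O(X) = 1*X = X)
l(y) = 1/2 (l(y) = -2*0 + 1/2 = 0 + 1/2 = 1/2)
33963 - 47*l(-12) = 33963 - 47/2 = 67879/2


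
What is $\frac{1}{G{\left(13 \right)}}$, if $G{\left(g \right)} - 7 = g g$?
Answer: $\frac{1}{176} \approx 0.0056818$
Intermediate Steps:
$G{\left(g \right)} = 7 + g^{2}$ ($G{\left(g \right)} = 7 + g g = 7 + g^{2}$)
$\frac{1}{G{\left(13 \right)}} = \frac{1}{7 + 13^{2}} = \frac{1}{7 + 169} = \frac{1}{176}$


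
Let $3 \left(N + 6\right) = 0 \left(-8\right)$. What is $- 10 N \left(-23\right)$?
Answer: $-1380$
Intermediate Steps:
$N = -6$ ($N = -6 + \frac{0 \left(-8\right)}{3} = -6 + \frac{1}{3} \cdot 0 = -6 + 0 = -6$)
$- 10 N \left(-23\right) = \left(-10\right) \left(-6\right) \left(-23\right) = 60 \left(-23\right) = -1380$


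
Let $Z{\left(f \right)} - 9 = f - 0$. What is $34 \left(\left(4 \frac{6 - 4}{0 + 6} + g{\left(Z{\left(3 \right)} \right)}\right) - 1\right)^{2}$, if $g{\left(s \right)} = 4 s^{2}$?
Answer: $\frac{101640994}{9} \approx 1.1293 \cdot 10^{7}$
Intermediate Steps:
$Z{\left(f \right)} = 9 + f$ ($Z{\left(f \right)} = 9 + \left(f - 0\right) = 9 + \left(f + 0\right) = 9 + f$)
$34 \left(\left(4 \frac{6 - 4}{0 + 6} + g{\left(Z{\left(3 \right)} \right)}\right) - 1\right)^{2} = 34 \left(\left(4 \frac{6 - 4}{0 + 6} + 4 \left(9 + 3\right)^{2}\right) - 1\right)^{2} = 34 \left(\left(4 \cdot \frac{2}{6} + 4 \cdot 12^{2}\right) - 1\right)^{2} = 34 \left(\left(4 \cdot 2 \cdot \frac{1}{6} + 4 \cdot 144\right) - 1\right)^{2} = 34 \left(\left(4 \cdot \frac{1}{3} + 576\right) - 1\right)^{2} = 34 \left(\left(\frac{4}{3} + 576\right) - 1\right)^{2} = 34 \left(\frac{1732}{3} - 1\right)^{2} = 34 \left(\frac{1729}{3}\right)^{2} = 34 \cdot \frac{2989441}{9} = \frac{101640994}{9}$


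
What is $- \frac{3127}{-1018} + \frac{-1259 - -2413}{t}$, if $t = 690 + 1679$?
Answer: $\frac{8582635}{2411642} \approx 3.5588$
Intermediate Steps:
$t = 2369$
$- \frac{3127}{-1018} + \frac{-1259 - -2413}{t} = - \frac{3127}{-1018} + \frac{-1259 - -2413}{2369} = \left(-3127\right) \left(- \frac{1}{1018}\right) + \left(-1259 + 2413\right) \frac{1}{2369} = \frac{3127}{1018} + 1154 \cdot \frac{1}{2369} = \frac{3127}{1018} + \frac{1154}{2369} = \frac{8582635}{2411642}$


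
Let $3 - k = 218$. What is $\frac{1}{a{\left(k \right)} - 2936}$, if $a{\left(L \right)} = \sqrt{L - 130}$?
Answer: $- \frac{2936}{8620441} - \frac{i \sqrt{345}}{8620441} \approx -0.00034059 - 2.1547 \cdot 10^{-6} i$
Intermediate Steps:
$k = -215$ ($k = 3 - 218 = -215$)
$a{\left(L \right)} = \sqrt{-130 + L}$
$\frac{1}{a{\left(k \right)} - 2936} = \frac{1}{\sqrt{-130 - 215} - 2936} = \frac{1}{\sqrt{-345} - 2936} = \frac{1}{i \sqrt{345} - 2936} = \frac{1}{-2936 + i \sqrt{345}}$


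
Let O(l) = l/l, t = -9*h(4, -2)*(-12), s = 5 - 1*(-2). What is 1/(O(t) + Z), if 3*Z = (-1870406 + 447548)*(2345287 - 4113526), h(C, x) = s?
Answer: 1/838651002355 ≈ 1.1924e-12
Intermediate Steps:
s = 7 (s = 5 + 2 = 7)
h(C, x) = 7
t = 756 (t = -9*7*(-12) = -63*(-12) = 756)
O(l) = 1
Z = 838651002354 (Z = ((-1870406 + 447548)*(2345287 - 4113526))/3 = (-1422858*(-1768239))/3 = (⅓)*2515953007062 = 838651002354)
1/(O(t) + Z) = 1/(1 + 838651002354) = 1/838651002355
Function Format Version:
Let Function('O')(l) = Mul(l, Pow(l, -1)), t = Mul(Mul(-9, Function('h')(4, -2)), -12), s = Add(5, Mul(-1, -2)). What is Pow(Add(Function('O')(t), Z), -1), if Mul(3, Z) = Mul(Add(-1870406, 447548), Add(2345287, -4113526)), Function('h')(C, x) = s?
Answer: Rational(1, 838651002355) ≈ 1.1924e-12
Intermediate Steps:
s = 7 (s = Add(5, 2) = 7)
Function('h')(C, x) = 7
t = 756 (t = Mul(Mul(-9, 7), -12) = Mul(-63, -12) = 756)
Function('O')(l) = 1
Z = 838651002354 (Z = Mul(Rational(1, 3), Mul(Add(-1870406, 447548), Add(2345287, -4113526))) = Mul(Rational(1, 3), Mul(-1422858, -1768239)) = Mul(Rational(1, 3), 2515953007062) = 838651002354)
Pow(Add(Function('O')(t), Z), -1) = Pow(Add(1, 838651002354), -1) = Pow(838651002355, -1) = Rational(1, 838651002355)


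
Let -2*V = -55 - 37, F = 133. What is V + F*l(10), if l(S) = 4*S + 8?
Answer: 6430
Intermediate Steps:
V = 46 (V = -(-55 - 37)/2 = -1/2*(-92) = 46)
l(S) = 8 + 4*S
V + F*l(10) = 46 + 133*(8 + 4*10) = 46 + 133*(8 + 40) = 46 + 133*48 = 46 + 6384 = 6430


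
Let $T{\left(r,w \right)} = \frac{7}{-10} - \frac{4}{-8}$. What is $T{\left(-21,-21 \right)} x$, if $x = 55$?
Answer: $-11$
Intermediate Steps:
$T{\left(r,w \right)} = - \frac{1}{5}$ ($T{\left(r,w \right)} = 7 \left(- \frac{1}{10}\right) - - \frac{1}{2} = - \frac{7}{10} + \frac{1}{2} = - \frac{1}{5}$)
$T{\left(-21,-21 \right)} x = \left(- \frac{1}{5}\right) 55 = -11$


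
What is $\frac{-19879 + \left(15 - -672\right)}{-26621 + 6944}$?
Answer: $\frac{19192}{19677} \approx 0.97535$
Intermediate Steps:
$\frac{-19879 + \left(15 - -672\right)}{-26621 + 6944} = \frac{-19879 + \left(15 + 672\right)}{-19677} = \left(-19879 + 687\right) \left(- \frac{1}{19677}\right) = \left(-19192\right) \left(- \frac{1}{19677}\right) = \frac{19192}{19677}$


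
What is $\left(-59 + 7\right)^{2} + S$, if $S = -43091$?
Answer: $-40387$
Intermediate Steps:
$\left(-59 + 7\right)^{2} + S = \left(-59 + 7\right)^{2} - 43091 = \left(-52\right)^{2} - 43091 = 2704 - 43091 = -40387$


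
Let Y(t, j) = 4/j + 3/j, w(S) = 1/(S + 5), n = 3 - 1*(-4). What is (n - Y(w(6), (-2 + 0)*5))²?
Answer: 5929/100 ≈ 59.290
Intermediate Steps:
n = 7 (n = 3 + 4 = 7)
w(S) = 1/(5 + S)
Y(t, j) = 7/j
(n - Y(w(6), (-2 + 0)*5))² = (7 - 7/((-2 + 0)*5))² = (7 - 7/((-2*5)))² = (7 - 7/(-10))² = (7 - 7*(-1)/10)² = (7 - 1*(-7/10))² = (7 + 7/10)² = (77/10)² = 5929/100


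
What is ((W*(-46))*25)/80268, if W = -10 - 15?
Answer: 14375/40134 ≈ 0.35818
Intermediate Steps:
W = -25
((W*(-46))*25)/80268 = (-25*(-46)*25)/80268 = (1150*25)*(1/80268) = 28750*(1/80268) = 14375/40134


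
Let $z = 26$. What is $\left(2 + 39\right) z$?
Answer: $1066$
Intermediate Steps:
$\left(2 + 39\right) z = \left(2 + 39\right) 26 = 41 \cdot 26 = 1066$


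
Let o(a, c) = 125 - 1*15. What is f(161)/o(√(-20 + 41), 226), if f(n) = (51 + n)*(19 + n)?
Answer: 3816/11 ≈ 346.91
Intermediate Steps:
f(n) = (19 + n)*(51 + n)
o(a, c) = 110 (o(a, c) = 125 - 15 = 110)
f(161)/o(√(-20 + 41), 226) = (969 + 161² + 70*161)/110 = (969 + 25921 + 11270)*(1/110) = 38160*(1/110) = 3816/11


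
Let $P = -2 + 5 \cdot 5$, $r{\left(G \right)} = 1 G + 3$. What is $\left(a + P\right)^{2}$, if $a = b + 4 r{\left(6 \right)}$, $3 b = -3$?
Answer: $3364$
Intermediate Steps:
$b = -1$ ($b = \frac{1}{3} \left(-3\right) = -1$)
$r{\left(G \right)} = 3 + G$ ($r{\left(G \right)} = G + 3 = 3 + G$)
$a = 35$ ($a = -1 + 4 \left(3 + 6\right) = -1 + 4 \cdot 9 = -1 + 36 = 35$)
$P = 23$ ($P = -2 + 25 = 23$)
$\left(a + P\right)^{2} = \left(35 + 23\right)^{2} = 58^{2} = 3364$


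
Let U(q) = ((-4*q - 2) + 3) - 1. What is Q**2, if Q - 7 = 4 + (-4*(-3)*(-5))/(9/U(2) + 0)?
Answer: 37249/9 ≈ 4138.8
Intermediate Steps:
U(q) = -4*q (U(q) = ((-2 - 4*q) + 3) - 1 = (1 - 4*q) - 1 = -4*q)
Q = 193/3 (Q = 7 + (4 + (-4*(-3)*(-5))/(9/((-4*2)) + 0)) = 7 + (4 + (12*(-5))/(9/(-8) + 0)) = 7 + (4 - 60/(9*(-1/8) + 0)) = 7 + (4 - 60/(-9/8 + 0)) = 7 + (4 - 60/(-9/8)) = 7 + (4 - 8/9*(-60)) = 7 + (4 + 160/3) = 7 + 172/3 = 193/3 ≈ 64.333)
Q**2 = (193/3)**2 = 37249/9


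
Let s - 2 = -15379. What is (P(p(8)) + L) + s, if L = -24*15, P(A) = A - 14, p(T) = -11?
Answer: -15762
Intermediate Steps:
s = -15377 (s = 2 - 15379 = -15377)
P(A) = -14 + A
L = -360
(P(p(8)) + L) + s = ((-14 - 11) - 360) - 15377 = (-25 - 360) - 15377 = -385 - 15377 = -15762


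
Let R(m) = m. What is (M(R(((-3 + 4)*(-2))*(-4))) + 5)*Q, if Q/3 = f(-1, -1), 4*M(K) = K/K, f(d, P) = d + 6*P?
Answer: -441/4 ≈ -110.25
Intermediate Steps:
M(K) = ¼ (M(K) = (K/K)/4 = (¼)*1 = ¼)
Q = -21 (Q = 3*(-1 + 6*(-1)) = 3*(-1 - 6) = 3*(-7) = -21)
(M(R(((-3 + 4)*(-2))*(-4))) + 5)*Q = (¼ + 5)*(-21) = (21/4)*(-21) = -441/4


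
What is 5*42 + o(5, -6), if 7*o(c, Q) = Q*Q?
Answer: 1506/7 ≈ 215.14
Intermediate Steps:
o(c, Q) = Q**2/7 (o(c, Q) = (Q*Q)/7 = Q**2/7)
5*42 + o(5, -6) = 5*42 + (1/7)*(-6)**2 = 210 + (1/7)*36 = 210 + 36/7 = 1506/7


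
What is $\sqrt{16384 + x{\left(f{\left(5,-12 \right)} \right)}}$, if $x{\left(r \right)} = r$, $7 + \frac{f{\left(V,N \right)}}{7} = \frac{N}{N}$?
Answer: $\sqrt{16342} \approx 127.84$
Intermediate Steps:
$f{\left(V,N \right)} = -42$ ($f{\left(V,N \right)} = -49 + 7 \frac{N}{N} = -49 + 7 \cdot 1 = -49 + 7 = -42$)
$\sqrt{16384 + x{\left(f{\left(5,-12 \right)} \right)}} = \sqrt{16384 - 42} = \sqrt{16342}$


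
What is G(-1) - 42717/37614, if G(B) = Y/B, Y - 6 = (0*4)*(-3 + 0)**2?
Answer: -89467/12538 ≈ -7.1357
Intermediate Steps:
Y = 6 (Y = 6 + (0*4)*(-3 + 0)**2 = 6 + 0*(-3)**2 = 6 + 0*9 = 6 + 0 = 6)
G(B) = 6/B
G(-1) - 42717/37614 = 6/(-1) - 42717/37614 = 6*(-1) - 42717*1/37614 = -6 - 14239/12538 = -89467/12538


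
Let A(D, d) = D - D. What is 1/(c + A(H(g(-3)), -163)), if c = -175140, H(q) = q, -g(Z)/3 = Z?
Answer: -1/175140 ≈ -5.7097e-6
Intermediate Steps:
g(Z) = -3*Z
A(D, d) = 0
1/(c + A(H(g(-3)), -163)) = 1/(-175140 + 0) = 1/(-175140) = -1/175140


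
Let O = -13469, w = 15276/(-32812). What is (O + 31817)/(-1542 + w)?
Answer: -50169548/4217615 ≈ -11.895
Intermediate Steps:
w = -3819/8203 (w = 15276*(-1/32812) = -3819/8203 ≈ -0.46556)
(O + 31817)/(-1542 + w) = (-13469 + 31817)/(-1542 - 3819/8203) = 18348/(-12652845/8203) = 18348*(-8203/12652845) = -50169548/4217615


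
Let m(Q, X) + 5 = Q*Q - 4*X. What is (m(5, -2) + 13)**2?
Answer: 1681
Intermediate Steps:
m(Q, X) = -5 + Q**2 - 4*X (m(Q, X) = -5 + (Q*Q - 4*X) = -5 + (Q**2 - 4*X) = -5 + Q**2 - 4*X)
(m(5, -2) + 13)**2 = ((-5 + 5**2 - 4*(-2)) + 13)**2 = ((-5 + 25 + 8) + 13)**2 = (28 + 13)**2 = 41**2 = 1681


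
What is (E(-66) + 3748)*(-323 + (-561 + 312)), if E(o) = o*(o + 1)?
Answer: -4597736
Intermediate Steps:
E(o) = o*(1 + o)
(E(-66) + 3748)*(-323 + (-561 + 312)) = (-66*(1 - 66) + 3748)*(-323 + (-561 + 312)) = (-66*(-65) + 3748)*(-323 - 249) = (4290 + 3748)*(-572) = 8038*(-572) = -4597736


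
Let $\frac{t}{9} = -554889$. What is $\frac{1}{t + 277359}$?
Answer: $- \frac{1}{4716642} \approx -2.1202 \cdot 10^{-7}$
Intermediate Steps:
$t = -4994001$ ($t = 9 \left(-554889\right) = -4994001$)
$\frac{1}{t + 277359} = \frac{1}{-4994001 + 277359} = \frac{1}{-4716642} = - \frac{1}{4716642}$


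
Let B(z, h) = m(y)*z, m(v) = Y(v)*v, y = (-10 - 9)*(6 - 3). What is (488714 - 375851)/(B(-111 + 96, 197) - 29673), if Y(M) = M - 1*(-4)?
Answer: -37621/24996 ≈ -1.5051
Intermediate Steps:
Y(M) = 4 + M (Y(M) = M + 4 = 4 + M)
y = -57 (y = -19*3 = -57)
m(v) = v*(4 + v) (m(v) = (4 + v)*v = v*(4 + v))
B(z, h) = 3021*z (B(z, h) = (-57*(4 - 57))*z = (-57*(-53))*z = 3021*z)
(488714 - 375851)/(B(-111 + 96, 197) - 29673) = (488714 - 375851)/(3021*(-111 + 96) - 29673) = 112863/(3021*(-15) - 29673) = 112863/(-45315 - 29673) = 112863/(-74988) = 112863*(-1/74988) = -37621/24996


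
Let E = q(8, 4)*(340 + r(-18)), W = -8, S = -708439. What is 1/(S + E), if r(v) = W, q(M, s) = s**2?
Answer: -1/703127 ≈ -1.4222e-6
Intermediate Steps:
r(v) = -8
E = 5312 (E = 4**2*(340 - 8) = 16*332 = 5312)
1/(S + E) = 1/(-708439 + 5312) = 1/(-703127) = -1/703127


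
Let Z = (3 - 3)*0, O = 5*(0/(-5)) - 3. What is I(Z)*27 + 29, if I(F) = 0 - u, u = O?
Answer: 110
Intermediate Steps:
O = -3 (O = 5*(0*(-⅕)) - 3 = 5*0 - 3 = 0 - 3 = -3)
u = -3
Z = 0 (Z = 0*0 = 0)
I(F) = 3 (I(F) = 0 - 1*(-3) = 0 + 3 = 3)
I(Z)*27 + 29 = 3*27 + 29 = 81 + 29 = 110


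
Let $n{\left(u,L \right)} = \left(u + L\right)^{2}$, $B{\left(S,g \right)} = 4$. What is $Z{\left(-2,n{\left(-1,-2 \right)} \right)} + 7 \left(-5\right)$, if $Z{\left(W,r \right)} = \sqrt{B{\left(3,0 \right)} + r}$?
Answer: $-35 + \sqrt{13} \approx -31.394$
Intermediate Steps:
$n{\left(u,L \right)} = \left(L + u\right)^{2}$
$Z{\left(W,r \right)} = \sqrt{4 + r}$
$Z{\left(-2,n{\left(-1,-2 \right)} \right)} + 7 \left(-5\right) = \sqrt{4 + \left(-2 - 1\right)^{2}} + 7 \left(-5\right) = \sqrt{4 + \left(-3\right)^{2}} - 35 = \sqrt{4 + 9} - 35 = \sqrt{13} - 35 = -35 + \sqrt{13}$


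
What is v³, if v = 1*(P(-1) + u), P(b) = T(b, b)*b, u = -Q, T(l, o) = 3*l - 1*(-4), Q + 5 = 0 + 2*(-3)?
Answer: 1000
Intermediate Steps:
Q = -11 (Q = -5 + (0 + 2*(-3)) = -5 + (0 - 6) = -5 - 6 = -11)
T(l, o) = 4 + 3*l (T(l, o) = 3*l + 4 = 4 + 3*l)
u = 11 (u = -1*(-11) = 11)
P(b) = b*(4 + 3*b) (P(b) = (4 + 3*b)*b = b*(4 + 3*b))
v = 10 (v = 1*(-(4 + 3*(-1)) + 11) = 1*(-(4 - 3) + 11) = 1*(-1*1 + 11) = 1*(-1 + 11) = 1*10 = 10)
v³ = 10³ = 1000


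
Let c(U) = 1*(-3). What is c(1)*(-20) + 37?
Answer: 97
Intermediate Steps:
c(U) = -3
c(1)*(-20) + 37 = -3*(-20) + 37 = 60 + 37 = 97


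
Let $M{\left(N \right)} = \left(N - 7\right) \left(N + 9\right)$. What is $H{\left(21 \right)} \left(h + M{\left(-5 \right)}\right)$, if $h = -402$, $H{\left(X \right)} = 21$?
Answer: $-9450$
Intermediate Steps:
$M{\left(N \right)} = \left(-7 + N\right) \left(9 + N\right)$
$H{\left(21 \right)} \left(h + M{\left(-5 \right)}\right) = 21 \left(-402 + \left(-63 + \left(-5\right)^{2} + 2 \left(-5\right)\right)\right) = 21 \left(-402 - 48\right) = 21 \left(-450\right) = -9450$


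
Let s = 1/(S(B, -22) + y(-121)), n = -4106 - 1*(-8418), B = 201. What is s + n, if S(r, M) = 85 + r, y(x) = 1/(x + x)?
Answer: 298438074/69211 ≈ 4312.0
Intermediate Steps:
y(x) = 1/(2*x)
n = 4312 (n = -4106 + 8418 = 4312)
s = 242/69211 (s = 1/((85 + 201) + (½)/(-121)) = 1/(286 + (½)*(-1/121)) = 1/(286 - 1/242) = 1/(69211/242) = 242/69211 ≈ 0.0034966)
s + n = 242/69211 + 4312 = 298438074/69211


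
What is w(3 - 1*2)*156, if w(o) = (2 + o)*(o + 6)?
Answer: 3276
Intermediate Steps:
w(o) = (2 + o)*(6 + o)
w(3 - 1*2)*156 = (12 + (3 - 1*2)² + 8*(3 - 1*2))*156 = (12 + (3 - 2)² + 8*(3 - 2))*156 = (12 + 1² + 8*1)*156 = (12 + 1 + 8)*156 = 21*156 = 3276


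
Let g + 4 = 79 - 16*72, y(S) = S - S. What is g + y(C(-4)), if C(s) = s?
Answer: -1077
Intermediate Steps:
y(S) = 0
g = -1077 (g = -4 + (79 - 16*72) = -4 + (79 - 1152) = -4 - 1073 = -1077)
g + y(C(-4)) = -1077 + 0 = -1077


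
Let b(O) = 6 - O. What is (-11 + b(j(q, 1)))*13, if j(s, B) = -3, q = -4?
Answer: -26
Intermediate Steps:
(-11 + b(j(q, 1)))*13 = (-11 + (6 - 1*(-3)))*13 = (-11 + (6 + 3))*13 = (-11 + 9)*13 = -2*13 = -26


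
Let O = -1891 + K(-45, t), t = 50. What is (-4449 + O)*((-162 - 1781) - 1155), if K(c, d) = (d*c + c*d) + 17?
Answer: 33529654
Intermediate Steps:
K(c, d) = 17 + 2*c*d (K(c, d) = (c*d + c*d) + 17 = 2*c*d + 17 = 17 + 2*c*d)
O = -6374 (O = -1891 + (17 + 2*(-45)*50) = -1891 + (17 - 4500) = -1891 - 4483 = -6374)
(-4449 + O)*((-162 - 1781) - 1155) = (-4449 - 6374)*((-162 - 1781) - 1155) = -10823*(-1943 - 1155) = -10823*(-3098) = 33529654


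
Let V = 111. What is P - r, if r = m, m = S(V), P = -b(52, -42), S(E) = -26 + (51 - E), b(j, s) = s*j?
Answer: 2270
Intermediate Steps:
b(j, s) = j*s
S(E) = 25 - E
P = 2184 (P = -52*(-42) = -1*(-2184) = 2184)
m = -86 (m = 25 - 1*111 = 25 - 111 = -86)
r = -86
P - r = 2184 - 1*(-86) = 2184 + 86 = 2270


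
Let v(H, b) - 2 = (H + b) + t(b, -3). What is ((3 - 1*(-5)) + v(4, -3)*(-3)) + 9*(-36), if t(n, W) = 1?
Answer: -328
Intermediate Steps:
v(H, b) = 3 + H + b (v(H, b) = 2 + ((H + b) + 1) = 2 + (1 + H + b) = 3 + H + b)
((3 - 1*(-5)) + v(4, -3)*(-3)) + 9*(-36) = ((3 - 1*(-5)) + (3 + 4 - 3)*(-3)) + 9*(-36) = ((3 + 5) + 4*(-3)) - 324 = (8 - 12) - 324 = -4 - 324 = -328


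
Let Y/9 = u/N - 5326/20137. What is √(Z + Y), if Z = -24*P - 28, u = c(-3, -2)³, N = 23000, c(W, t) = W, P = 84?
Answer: I*√4389689689226459410/46315100 ≈ 45.237*I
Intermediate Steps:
u = -27 (u = (-3)³ = -27)
Y = -1107375291/463151000 (Y = 9*(-27/23000 - 5326/20137) = 9*(-123041699/463151000) = -1107375291/463151000 ≈ -2.3910)
Z = -2044 (Z = -24*84 - 28 = -2016 - 28 = -2044)
√(Z + Y) = √(-2044 - 1107375291/463151000) = √(-947788019291/463151000) = I*√4389689689226459410/46315100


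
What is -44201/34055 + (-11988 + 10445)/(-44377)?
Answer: -1908960912/1511258735 ≈ -1.2632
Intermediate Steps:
-44201/34055 + (-11988 + 10445)/(-44377) = -44201*1/34055 - 1543*(-1/44377) = -44201/34055 + 1543/44377 = -1908960912/1511258735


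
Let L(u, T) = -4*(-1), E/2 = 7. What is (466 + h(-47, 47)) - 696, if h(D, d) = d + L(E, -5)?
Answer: -179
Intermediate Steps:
E = 14 (E = 2*7 = 14)
L(u, T) = 4
h(D, d) = 4 + d (h(D, d) = d + 4 = 4 + d)
(466 + h(-47, 47)) - 696 = (466 + (4 + 47)) - 696 = (466 + 51) - 696 = 517 - 696 = -179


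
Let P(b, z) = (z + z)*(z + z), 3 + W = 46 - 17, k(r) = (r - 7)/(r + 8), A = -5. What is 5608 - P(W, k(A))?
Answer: 5544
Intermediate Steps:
k(r) = (-7 + r)/(8 + r)
W = 26 (W = -3 + (46 - 17) = -3 + 29 = 26)
P(b, z) = 4*z**2 (P(b, z) = (2*z)*(2*z) = 4*z**2)
5608 - P(W, k(A)) = 5608 - 4*((-7 - 5)/(8 - 5))**2 = 5608 - 4*(-12/3)**2 = 5608 - 4*((1/3)*(-12))**2 = 5608 - 4*(-4)**2 = 5608 - 4*16 = 5608 - 1*64 = 5608 - 64 = 5544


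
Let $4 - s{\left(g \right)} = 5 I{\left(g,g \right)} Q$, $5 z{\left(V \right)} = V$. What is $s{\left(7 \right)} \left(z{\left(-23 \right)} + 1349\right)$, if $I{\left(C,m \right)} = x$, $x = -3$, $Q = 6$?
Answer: $\frac{631868}{5} \approx 1.2637 \cdot 10^{5}$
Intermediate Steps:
$z{\left(V \right)} = \frac{V}{5}$
$I{\left(C,m \right)} = -3$
$s{\left(g \right)} = 94$ ($s{\left(g \right)} = 4 - 5 \left(-3\right) 6 = 4 - \left(-15\right) 6 = 4 - -90 = 4 + 90 = 94$)
$s{\left(7 \right)} \left(z{\left(-23 \right)} + 1349\right) = 94 \left(\frac{1}{5} \left(-23\right) + 1349\right) = 94 \left(- \frac{23}{5} + 1349\right) = 94 \cdot \frac{6722}{5} = \frac{631868}{5}$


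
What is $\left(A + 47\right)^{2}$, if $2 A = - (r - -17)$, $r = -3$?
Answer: $1600$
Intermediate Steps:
$A = -7$ ($A = \frac{\left(-1\right) \left(-3 - -17\right)}{2} = \frac{\left(-1\right) \left(-3 + 17\right)}{2} = \frac{\left(-1\right) 14}{2} = \frac{1}{2} \left(-14\right) = -7$)
$\left(A + 47\right)^{2} = \left(-7 + 47\right)^{2} = 40^{2} = 1600$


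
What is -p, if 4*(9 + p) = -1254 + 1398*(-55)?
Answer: 19545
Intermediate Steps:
p = -19545 (p = -9 + (-1254 + 1398*(-55))/4 = -9 + (-1254 - 76890)/4 = -9 + (¼)*(-78144) = -9 - 19536 = -19545)
-p = -1*(-19545) = 19545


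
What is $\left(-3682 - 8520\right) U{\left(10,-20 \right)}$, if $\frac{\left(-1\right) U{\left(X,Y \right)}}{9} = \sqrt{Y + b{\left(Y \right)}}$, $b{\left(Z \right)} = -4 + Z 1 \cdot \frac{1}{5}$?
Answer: $219636 i \sqrt{7} \approx 5.811 \cdot 10^{5} i$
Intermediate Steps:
$b{\left(Z \right)} = -4 + \frac{Z}{5}$ ($b{\left(Z \right)} = -4 + Z 1 \cdot \frac{1}{5} = -4 + Z \frac{1}{5} = -4 + \frac{Z}{5}$)
$U{\left(X,Y \right)} = - 9 \sqrt{-4 + \frac{6 Y}{5}}$ ($U{\left(X,Y \right)} = - 9 \sqrt{Y + \left(-4 + \frac{Y}{5}\right)} = - 9 \sqrt{-4 + \frac{6 Y}{5}}$)
$\left(-3682 - 8520\right) U{\left(10,-20 \right)} = \left(-3682 - 8520\right) \left(- \frac{9 \sqrt{-100 + 30 \left(-20\right)}}{5}\right) = - 12202 \left(- \frac{9 \sqrt{-100 - 600}}{5}\right) = - 12202 \left(- \frac{9 \sqrt{-700}}{5}\right) = - 12202 \left(- \frac{9 \cdot 10 i \sqrt{7}}{5}\right) = - 12202 \left(- 18 i \sqrt{7}\right) = 219636 i \sqrt{7}$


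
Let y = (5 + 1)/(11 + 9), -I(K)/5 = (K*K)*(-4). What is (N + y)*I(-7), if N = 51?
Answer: 50274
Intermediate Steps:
I(K) = 20*K**2 (I(K) = -5*K*K*(-4) = -5*K**2*(-4) = -(-20)*K**2 = 20*K**2)
y = 3/10 (y = 6/20 = 6*(1/20) = 3/10 ≈ 0.30000)
(N + y)*I(-7) = (51 + 3/10)*(20*(-7)**2) = 513*(20*49)/10 = (513/10)*980 = 50274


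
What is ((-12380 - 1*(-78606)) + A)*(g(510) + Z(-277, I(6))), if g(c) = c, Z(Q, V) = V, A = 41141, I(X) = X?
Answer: 55401372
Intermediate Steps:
((-12380 - 1*(-78606)) + A)*(g(510) + Z(-277, I(6))) = ((-12380 - 1*(-78606)) + 41141)*(510 + 6) = ((-12380 + 78606) + 41141)*516 = (66226 + 41141)*516 = 107367*516 = 55401372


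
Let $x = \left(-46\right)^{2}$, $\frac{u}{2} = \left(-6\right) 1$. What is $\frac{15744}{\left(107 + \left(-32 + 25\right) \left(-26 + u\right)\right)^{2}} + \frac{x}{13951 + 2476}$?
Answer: $\frac{553023652}{2285472083} \approx 0.24197$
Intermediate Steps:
$u = -12$ ($u = 2 \left(\left(-6\right) 1\right) = 2 \left(-6\right) = -12$)
$x = 2116$
$\frac{15744}{\left(107 + \left(-32 + 25\right) \left(-26 + u\right)\right)^{2}} + \frac{x}{13951 + 2476} = \frac{15744}{\left(107 + \left(-32 + 25\right) \left(-26 - 12\right)\right)^{2}} + \frac{2116}{13951 + 2476} = \frac{15744}{\left(107 - -266\right)^{2}} + \frac{2116}{16427} = \frac{15744}{\left(107 + 266\right)^{2}} + 2116 \cdot \frac{1}{16427} = \frac{15744}{373^{2}} + \frac{2116}{16427} = \frac{15744}{139129} + \frac{2116}{16427} = \frac{553023652}{2285472083}$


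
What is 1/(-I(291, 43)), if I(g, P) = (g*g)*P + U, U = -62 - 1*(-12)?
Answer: -1/3641233 ≈ -2.7463e-7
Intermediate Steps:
U = -50 (U = -62 + 12 = -50)
I(g, P) = -50 + P*g² (I(g, P) = (g*g)*P - 50 = g²*P - 50 = P*g² - 50 = -50 + P*g²)
1/(-I(291, 43)) = 1/(-(-50 + 43*291²)) = 1/(-(-50 + 43*84681)) = 1/(-(-50 + 3641283)) = 1/(-1*3641233) = 1/(-3641233) = -1/3641233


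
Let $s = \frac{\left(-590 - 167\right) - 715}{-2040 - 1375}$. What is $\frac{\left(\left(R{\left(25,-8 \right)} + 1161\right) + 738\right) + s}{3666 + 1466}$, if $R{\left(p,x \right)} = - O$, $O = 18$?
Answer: $\frac{6425087}{17525780} \approx 0.36661$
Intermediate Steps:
$R{\left(p,x \right)} = -18$ ($R{\left(p,x \right)} = \left(-1\right) 18 = -18$)
$s = \frac{1472}{3415}$ ($s = \frac{-757 - 715}{-3415} = \left(-1472\right) \left(- \frac{1}{3415}\right) = \frac{1472}{3415} \approx 0.43104$)
$\frac{\left(\left(R{\left(25,-8 \right)} + 1161\right) + 738\right) + s}{3666 + 1466} = \frac{\left(\left(-18 + 1161\right) + 738\right) + \frac{1472}{3415}}{3666 + 1466} = \frac{\left(1143 + 738\right) + \frac{1472}{3415}}{5132} = \left(1881 + \frac{1472}{3415}\right) \frac{1}{5132} = \frac{6425087}{3415} \cdot \frac{1}{5132} = \frac{6425087}{17525780}$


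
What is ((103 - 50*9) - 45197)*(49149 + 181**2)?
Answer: -3730509040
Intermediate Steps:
((103 - 50*9) - 45197)*(49149 + 181**2) = ((103 - 450) - 45197)*(49149 + 32761) = (-347 - 45197)*81910 = -45544*81910 = -3730509040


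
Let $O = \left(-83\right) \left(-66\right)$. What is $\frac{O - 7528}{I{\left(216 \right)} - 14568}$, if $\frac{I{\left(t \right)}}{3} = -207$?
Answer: $\frac{2050}{15189} \approx 0.13497$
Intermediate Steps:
$I{\left(t \right)} = -621$ ($I{\left(t \right)} = 3 \left(-207\right) = -621$)
$O = 5478$
$\frac{O - 7528}{I{\left(216 \right)} - 14568} = \frac{5478 - 7528}{-621 - 14568} = - \frac{2050}{-15189} = \left(-2050\right) \left(- \frac{1}{15189}\right) = \frac{2050}{15189}$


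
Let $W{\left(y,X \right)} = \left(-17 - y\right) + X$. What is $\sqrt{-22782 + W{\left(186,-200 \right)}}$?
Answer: $i \sqrt{23185} \approx 152.27 i$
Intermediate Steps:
$W{\left(y,X \right)} = -17 + X - y$
$\sqrt{-22782 + W{\left(186,-200 \right)}} = \sqrt{-22782 - 403} = \sqrt{-23185} = i \sqrt{23185}$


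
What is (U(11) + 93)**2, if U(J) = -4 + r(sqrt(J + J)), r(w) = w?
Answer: (89 + sqrt(22))**2 ≈ 8777.9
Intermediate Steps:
U(J) = -4 + sqrt(2)*sqrt(J) (U(J) = -4 + sqrt(J + J) = -4 + sqrt(2*J) = -4 + sqrt(2)*sqrt(J))
(U(11) + 93)**2 = ((-4 + sqrt(2)*sqrt(11)) + 93)**2 = ((-4 + sqrt(22)) + 93)**2 = (89 + sqrt(22))**2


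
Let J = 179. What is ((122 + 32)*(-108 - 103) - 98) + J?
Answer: -32413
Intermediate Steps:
((122 + 32)*(-108 - 103) - 98) + J = ((122 + 32)*(-108 - 103) - 98) + 179 = (154*(-211) - 98) + 179 = (-32494 - 98) + 179 = -32592 + 179 = -32413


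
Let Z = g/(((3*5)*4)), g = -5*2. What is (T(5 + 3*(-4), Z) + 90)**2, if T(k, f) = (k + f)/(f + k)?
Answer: 8281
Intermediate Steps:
g = -10
Z = -1/6 (Z = -10/((3*5)*4) = -10/(15*4) = -10/60 = -10*1/60 = -1/6 ≈ -0.16667)
T(k, f) = 1 (T(k, f) = (f + k)/(f + k) = 1)
(T(5 + 3*(-4), Z) + 90)**2 = (1 + 90)**2 = 91**2 = 8281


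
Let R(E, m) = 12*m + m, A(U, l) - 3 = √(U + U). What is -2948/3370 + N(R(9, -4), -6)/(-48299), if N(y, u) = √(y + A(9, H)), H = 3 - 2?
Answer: -1474/1685 - I*√(49 - 3*√2)/48299 ≈ -0.87478 - 0.00013851*I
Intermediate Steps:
H = 1
A(U, l) = 3 + √2*√U (A(U, l) = 3 + √(U + U) = 3 + √(2*U) = 3 + √2*√U)
R(E, m) = 13*m
N(y, u) = √(3 + y + 3*√2) (N(y, u) = √(y + (3 + √2*√9)) = √(y + (3 + √2*3)) = √(y + (3 + 3*√2)) = √(3 + y + 3*√2))
-2948/3370 + N(R(9, -4), -6)/(-48299) = -2948/3370 + √(3 + 13*(-4) + 3*√2)/(-48299) = -2948*1/3370 + √(3 - 52 + 3*√2)*(-1/48299) = -1474/1685 + √(-49 + 3*√2)*(-1/48299) = -1474/1685 - √(-49 + 3*√2)/48299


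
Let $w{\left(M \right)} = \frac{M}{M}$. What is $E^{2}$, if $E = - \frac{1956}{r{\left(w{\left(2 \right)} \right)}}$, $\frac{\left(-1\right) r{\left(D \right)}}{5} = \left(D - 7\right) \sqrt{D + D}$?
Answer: $\frac{53138}{25} \approx 2125.5$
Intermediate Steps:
$w{\left(M \right)} = 1$
$r{\left(D \right)} = - 5 \sqrt{2} \sqrt{D} \left(-7 + D\right)$ ($r{\left(D \right)} = - 5 \left(D - 7\right) \sqrt{D + D} = - 5 \left(D - 7\right) \sqrt{2 D} = - 5 \left(-7 + D\right) \sqrt{2} \sqrt{D} = - 5 \sqrt{2} \sqrt{D} \left(-7 + D\right)$)
$E = - \frac{163 \sqrt{2}}{5}$ ($E = - \frac{1956}{5 \sqrt{2} \sqrt{1} \left(7 - 1\right)} = - \frac{1956}{5 \sqrt{2} \cdot 1 \left(7 - 1\right)} = - \frac{1956}{5 \sqrt{2} \cdot 1 \cdot 6} = - \frac{1956}{30 \sqrt{2}} = - 1956 \frac{\sqrt{2}}{60} = - \frac{163 \sqrt{2}}{5} \approx -46.103$)
$E^{2} = \left(- \frac{163 \sqrt{2}}{5}\right)^{2} = \frac{53138}{25}$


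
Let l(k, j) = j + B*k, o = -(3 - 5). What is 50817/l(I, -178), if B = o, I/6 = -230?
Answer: -3909/226 ≈ -17.296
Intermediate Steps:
I = -1380 (I = 6*(-230) = -1380)
o = 2 (o = -1*(-2) = 2)
B = 2
l(k, j) = j + 2*k
50817/l(I, -178) = 50817/(-178 + 2*(-1380)) = 50817/(-178 - 2760) = 50817/(-2938) = 50817*(-1/2938) = -3909/226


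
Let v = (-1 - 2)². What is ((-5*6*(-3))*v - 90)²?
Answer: 518400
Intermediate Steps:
v = 9 (v = (-3)² = 9)
((-5*6*(-3))*v - 90)² = ((-5*6*(-3))*9 - 90)² = (-30*(-3)*9 - 90)² = (90*9 - 90)² = (810 - 90)² = 720² = 518400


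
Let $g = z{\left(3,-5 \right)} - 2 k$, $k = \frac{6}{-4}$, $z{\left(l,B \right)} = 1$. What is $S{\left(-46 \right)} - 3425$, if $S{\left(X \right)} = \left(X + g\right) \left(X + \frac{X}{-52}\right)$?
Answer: $- \frac{19892}{13} \approx -1530.2$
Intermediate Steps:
$k = - \frac{3}{2}$ ($k = 6 \left(- \frac{1}{4}\right) = - \frac{3}{2} \approx -1.5$)
$g = 4$ ($g = 1 - -3 = 1 + 3 = 4$)
$S{\left(X \right)} = \frac{51 X \left(4 + X\right)}{52}$ ($S{\left(X \right)} = \left(X + 4\right) \left(X + \frac{X}{-52}\right) = \left(4 + X\right) \left(X + X \left(- \frac{1}{52}\right)\right) = \left(4 + X\right) \left(X - \frac{X}{52}\right) = \left(4 + X\right) \frac{51 X}{52} = \frac{51 X \left(4 + X\right)}{52}$)
$S{\left(-46 \right)} - 3425 = \frac{51}{52} \left(-46\right) \left(4 - 46\right) - 3425 = \frac{51}{52} \left(-46\right) \left(-42\right) - 3425 = \frac{24633}{13} - 3425 = - \frac{19892}{13}$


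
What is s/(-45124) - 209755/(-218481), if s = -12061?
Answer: 12100083961/9858736644 ≈ 1.2273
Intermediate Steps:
s/(-45124) - 209755/(-218481) = -12061/(-45124) - 209755/(-218481) = -12061*(-1/45124) - 209755*(-1/218481) = 12061/45124 + 209755/218481 = 12100083961/9858736644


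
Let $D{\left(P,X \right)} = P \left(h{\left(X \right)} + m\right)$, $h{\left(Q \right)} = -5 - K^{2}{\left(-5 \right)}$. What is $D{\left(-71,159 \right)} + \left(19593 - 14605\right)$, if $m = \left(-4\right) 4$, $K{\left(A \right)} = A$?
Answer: $8254$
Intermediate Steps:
$m = -16$
$h{\left(Q \right)} = -30$ ($h{\left(Q \right)} = -5 - \left(-5\right)^{2} = -5 - 25 = -30$)
$D{\left(P,X \right)} = - 46 P$ ($D{\left(P,X \right)} = P \left(-30 - 16\right) = P \left(-46\right) = - 46 P$)
$D{\left(-71,159 \right)} + \left(19593 - 14605\right) = \left(-46\right) \left(-71\right) + \left(19593 - 14605\right) = 3266 + \left(19593 - 14605\right) = 3266 + 4988 = 8254$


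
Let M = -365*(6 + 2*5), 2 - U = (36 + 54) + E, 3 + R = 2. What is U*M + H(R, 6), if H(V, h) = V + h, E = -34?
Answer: 315365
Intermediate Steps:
R = -1 (R = -3 + 2 = -1)
U = -54 (U = 2 - ((36 + 54) - 34) = 2 - (90 - 34) = 2 - 1*56 = 2 - 56 = -54)
M = -5840 (M = -365*(6 + 10) = -365*16 = -73*80 = -5840)
U*M + H(R, 6) = -54*(-5840) + (-1 + 6) = 315360 + 5 = 315365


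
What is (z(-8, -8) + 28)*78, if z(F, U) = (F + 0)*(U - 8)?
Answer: 12168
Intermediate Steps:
z(F, U) = F*(-8 + U)
(z(-8, -8) + 28)*78 = (-8*(-8 - 8) + 28)*78 = (-8*(-16) + 28)*78 = (128 + 28)*78 = 156*78 = 12168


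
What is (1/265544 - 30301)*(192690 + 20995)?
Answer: -1719362662647955/265544 ≈ -6.4749e+9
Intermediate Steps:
(1/265544 - 30301)*(192690 + 20995) = (1/265544 - 30301)*213685 = -8046248743/265544*213685 = -1719362662647955/265544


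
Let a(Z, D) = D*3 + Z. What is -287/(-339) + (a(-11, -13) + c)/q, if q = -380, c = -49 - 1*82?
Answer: 170419/128820 ≈ 1.3229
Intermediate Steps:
c = -131 (c = -49 - 82 = -131)
a(Z, D) = Z + 3*D (a(Z, D) = 3*D + Z = Z + 3*D)
-287/(-339) + (a(-11, -13) + c)/q = -287/(-339) + ((-11 + 3*(-13)) - 131)/(-380) = -287*(-1/339) + ((-11 - 39) - 131)*(-1/380) = 287/339 + (-50 - 131)*(-1/380) = 287/339 - 181*(-1/380) = 287/339 + 181/380 = 170419/128820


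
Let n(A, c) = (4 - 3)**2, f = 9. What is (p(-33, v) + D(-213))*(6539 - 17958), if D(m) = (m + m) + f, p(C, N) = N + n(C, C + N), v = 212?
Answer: 2329476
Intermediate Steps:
n(A, c) = 1 (n(A, c) = 1**2 = 1)
p(C, N) = 1 + N (p(C, N) = N + 1 = 1 + N)
D(m) = 9 + 2*m (D(m) = (m + m) + 9 = 2*m + 9 = 9 + 2*m)
(p(-33, v) + D(-213))*(6539 - 17958) = ((1 + 212) + (9 + 2*(-213)))*(6539 - 17958) = (213 + (9 - 426))*(-11419) = (213 - 417)*(-11419) = -204*(-11419) = 2329476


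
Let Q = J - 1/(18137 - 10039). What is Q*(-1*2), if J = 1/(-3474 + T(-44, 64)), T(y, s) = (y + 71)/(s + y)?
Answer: 231413/281215197 ≈ 0.00082290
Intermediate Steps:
T(y, s) = (71 + y)/(s + y)
J = -20/69453 (J = 1/(-3474 + (71 - 44)/(64 - 44)) = 1/(-3474 + 27/20) = 1/(-69453/20) = -20/69453 ≈ -0.00028796)
Q = -231413/562430394 (Q = -20/69453 - 1/(18137 - 10039) = -20/69453 - 1/8098 = -231413/562430394 ≈ -0.00041145)
Q*(-1*2) = -(-231413)*2/562430394 = -231413/562430394*(-2) = 231413/281215197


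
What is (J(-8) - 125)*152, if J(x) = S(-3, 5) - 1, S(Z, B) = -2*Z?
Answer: -18240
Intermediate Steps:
J(x) = 5 (J(x) = -2*(-3) - 1 = 6 - 1 = 5)
(J(-8) - 125)*152 = (5 - 125)*152 = -120*152 = -18240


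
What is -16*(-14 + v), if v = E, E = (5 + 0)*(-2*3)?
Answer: 704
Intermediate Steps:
E = -30 (E = 5*(-6) = -30)
v = -30
-16*(-14 + v) = -16*(-14 - 30) = -16*(-44) = 704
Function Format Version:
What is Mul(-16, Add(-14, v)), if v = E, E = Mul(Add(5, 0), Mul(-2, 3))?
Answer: 704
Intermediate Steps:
E = -30 (E = Mul(5, -6) = -30)
v = -30
Mul(-16, Add(-14, v)) = Mul(-16, Add(-14, -30)) = Mul(-16, -44) = 704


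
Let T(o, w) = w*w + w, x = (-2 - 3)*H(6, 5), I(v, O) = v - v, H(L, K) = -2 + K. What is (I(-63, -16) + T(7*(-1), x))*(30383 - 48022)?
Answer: -3704190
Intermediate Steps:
I(v, O) = 0
x = -15 (x = (-2 - 3)*(-2 + 5) = -5*3 = -15)
T(o, w) = w + w**2 (T(o, w) = w**2 + w = w + w**2)
(I(-63, -16) + T(7*(-1), x))*(30383 - 48022) = (0 - 15*(1 - 15))*(30383 - 48022) = (0 - 15*(-14))*(-17639) = (0 + 210)*(-17639) = 210*(-17639) = -3704190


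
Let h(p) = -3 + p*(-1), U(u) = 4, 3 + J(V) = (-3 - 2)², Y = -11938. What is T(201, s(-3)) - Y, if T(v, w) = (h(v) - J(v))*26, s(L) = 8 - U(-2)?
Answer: 6062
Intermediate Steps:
J(V) = 22 (J(V) = -3 + (-3 - 2)² = -3 + (-5)² = -3 + 25 = 22)
h(p) = -3 - p
s(L) = 4 (s(L) = 8 - 1*4 = 8 - 4 = 4)
T(v, w) = -650 - 26*v (T(v, w) = ((-3 - v) - 1*22)*26 = ((-3 - v) - 22)*26 = (-25 - v)*26 = -650 - 26*v)
T(201, s(-3)) - Y = (-650 - 26*201) - 1*(-11938) = (-650 - 5226) + 11938 = -5876 + 11938 = 6062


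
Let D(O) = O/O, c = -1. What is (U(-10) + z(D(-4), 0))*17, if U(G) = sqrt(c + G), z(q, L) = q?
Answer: 17 + 17*I*sqrt(11) ≈ 17.0 + 56.383*I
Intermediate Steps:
D(O) = 1
U(G) = sqrt(-1 + G)
(U(-10) + z(D(-4), 0))*17 = (sqrt(-1 - 10) + 1)*17 = (sqrt(-11) + 1)*17 = (I*sqrt(11) + 1)*17 = (1 + I*sqrt(11))*17 = 17 + 17*I*sqrt(11)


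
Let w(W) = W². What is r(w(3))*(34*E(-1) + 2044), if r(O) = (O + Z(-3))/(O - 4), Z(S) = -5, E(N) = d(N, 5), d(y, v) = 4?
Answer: 1744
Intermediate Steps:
E(N) = 4
r(O) = (-5 + O)/(-4 + O) (r(O) = (O - 5)/(O - 4) = (-5 + O)/(-4 + O))
r(w(3))*(34*E(-1) + 2044) = ((-5 + 3²)/(-4 + 3²))*(34*4 + 2044) = ((-5 + 9)/(-4 + 9))*(136 + 2044) = (4/5)*2180 = ((⅕)*4)*2180 = (⅘)*2180 = 1744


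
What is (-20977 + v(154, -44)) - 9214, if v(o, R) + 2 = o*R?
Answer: -36969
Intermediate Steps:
v(o, R) = -2 + R*o (v(o, R) = -2 + o*R = -2 + R*o)
(-20977 + v(154, -44)) - 9214 = (-20977 + (-2 - 44*154)) - 9214 = (-20977 + (-2 - 6776)) - 9214 = (-20977 - 6778) - 9214 = -27755 - 9214 = -36969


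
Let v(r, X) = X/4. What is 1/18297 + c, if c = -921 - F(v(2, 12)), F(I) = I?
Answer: -16906427/18297 ≈ -924.00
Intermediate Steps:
v(r, X) = X/4 (v(r, X) = X*(1/4) = X/4)
c = -924 (c = -921 - 12/4 = -921 - 1*3 = -921 - 3 = -924)
1/18297 + c = 1/18297 - 924 = -16906427/18297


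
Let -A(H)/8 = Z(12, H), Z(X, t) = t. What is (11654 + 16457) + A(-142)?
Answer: 29247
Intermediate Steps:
A(H) = -8*H
(11654 + 16457) + A(-142) = (11654 + 16457) - 8*(-142) = 28111 + 1136 = 29247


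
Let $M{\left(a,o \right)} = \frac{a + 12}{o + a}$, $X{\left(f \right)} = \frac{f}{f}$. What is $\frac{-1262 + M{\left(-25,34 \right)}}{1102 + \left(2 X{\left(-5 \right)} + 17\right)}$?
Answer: $- \frac{11371}{10089} \approx -1.1271$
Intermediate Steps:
$X{\left(f \right)} = 1$
$M{\left(a,o \right)} = \frac{12 + a}{a + o}$
$\frac{-1262 + M{\left(-25,34 \right)}}{1102 + \left(2 X{\left(-5 \right)} + 17\right)} = \frac{-1262 + \frac{12 - 25}{-25 + 34}}{1102 + \left(2 \cdot 1 + 17\right)} = \frac{-1262 + \frac{1}{9} \left(-13\right)}{1102 + \left(2 + 17\right)} = \frac{-1262 + \frac{1}{9} \left(-13\right)}{1102 + 19} = \frac{-1262 - \frac{13}{9}}{1121} = \left(- \frac{11371}{9}\right) \frac{1}{1121} = - \frac{11371}{10089}$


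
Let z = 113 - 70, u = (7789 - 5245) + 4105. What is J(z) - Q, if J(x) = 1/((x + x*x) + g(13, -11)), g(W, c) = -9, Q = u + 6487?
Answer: -24735087/1883 ≈ -13136.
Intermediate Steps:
u = 6649 (u = 2544 + 4105 = 6649)
z = 43
Q = 13136 (Q = 6649 + 6487 = 13136)
J(x) = 1/(-9 + x + x²) (J(x) = 1/((x + x*x) - 9) = 1/((x + x²) - 9) = 1/(-9 + x + x²))
J(z) - Q = 1/(-9 + 43 + 43²) - 1*13136 = 1/(-9 + 43 + 1849) - 13136 = 1/1883 - 13136 = -24735087/1883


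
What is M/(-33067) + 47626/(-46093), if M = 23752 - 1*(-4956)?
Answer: -2898086786/1524157231 ≈ -1.9014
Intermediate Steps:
M = 28708 (M = 23752 + 4956 = 28708)
M/(-33067) + 47626/(-46093) = 28708/(-33067) + 47626/(-46093) = 28708*(-1/33067) + 47626*(-1/46093) = -28708/33067 - 47626/46093 = -2898086786/1524157231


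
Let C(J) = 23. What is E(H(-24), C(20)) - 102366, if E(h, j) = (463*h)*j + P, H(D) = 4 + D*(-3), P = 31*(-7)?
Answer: 706741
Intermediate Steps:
P = -217
H(D) = 4 - 3*D
E(h, j) = -217 + 463*h*j (E(h, j) = (463*h)*j - 217 = 463*h*j - 217 = -217 + 463*h*j)
E(H(-24), C(20)) - 102366 = (-217 + 463*(4 - 3*(-24))*23) - 102366 = (-217 + 463*(4 + 72)*23) - 102366 = (-217 + 463*76*23) - 102366 = (-217 + 809324) - 102366 = 809107 - 102366 = 706741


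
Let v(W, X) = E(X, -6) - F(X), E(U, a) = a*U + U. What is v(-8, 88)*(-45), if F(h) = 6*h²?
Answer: 2110680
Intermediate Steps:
E(U, a) = U + U*a (E(U, a) = U*a + U = U + U*a)
v(W, X) = -6*X² - 5*X (v(W, X) = X*(1 - 6) - 6*X² = X*(-5) - 6*X² = -5*X - 6*X² = -6*X² - 5*X)
v(-8, 88)*(-45) = (88*(-5 - 6*88))*(-45) = (88*(-5 - 528))*(-45) = (88*(-533))*(-45) = -46904*(-45) = 2110680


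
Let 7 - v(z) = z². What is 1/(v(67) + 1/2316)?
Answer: -2316/10380311 ≈ -0.00022311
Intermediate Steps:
v(z) = 7 - z²
1/(v(67) + 1/2316) = 1/((7 - 1*67²) + 1/2316) = 1/((7 - 1*4489) + 1/2316) = 1/((7 - 4489) + 1/2316) = 1/(-4482 + 1/2316) = 1/(-10380311/2316) = -2316/10380311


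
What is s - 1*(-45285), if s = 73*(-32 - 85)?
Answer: 36744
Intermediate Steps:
s = -8541 (s = 73*(-117) = -8541)
s - 1*(-45285) = -8541 - 1*(-45285) = -8541 + 45285 = 36744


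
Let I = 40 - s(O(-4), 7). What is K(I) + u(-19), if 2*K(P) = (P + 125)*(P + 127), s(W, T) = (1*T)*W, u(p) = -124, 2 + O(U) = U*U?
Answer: 4375/2 ≈ 2187.5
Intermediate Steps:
O(U) = -2 + U² (O(U) = -2 + U*U = -2 + U²)
s(W, T) = T*W
I = -58 (I = 40 - 7*(-2 + (-4)²) = 40 - 7*(-2 + 16) = 40 - 7*14 = 40 - 1*98 = 40 - 98 = -58)
K(P) = (125 + P)*(127 + P)/2 (K(P) = ((P + 125)*(P + 127))/2 = ((125 + P)*(127 + P))/2 = (125 + P)*(127 + P)/2)
K(I) + u(-19) = (15875/2 + (½)*(-58)² + 126*(-58)) - 124 = (15875/2 + (½)*3364 - 7308) - 124 = (15875/2 + 1682 - 7308) - 124 = 4623/2 - 124 = 4375/2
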